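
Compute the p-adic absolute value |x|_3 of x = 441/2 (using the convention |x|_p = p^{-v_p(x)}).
|441/2|_3 = 1/9

Step 1 — compute v_3(x) by factoring powers of 3 out of the numerator and denominator: v_3(441/2) = 2. Step 2 — apply |x|_p = p^{-v_p(x)} = 3^{-2} = 1/9.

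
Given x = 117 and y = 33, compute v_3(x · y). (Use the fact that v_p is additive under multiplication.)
v_3(3861) = 3

v_p(x) = 2 (factor: 117 = 3^2 · 13); v_p(y) = 1 (factor: 33 = 3^1 · 11). Additivity: v_p(xy) = v_p(x) + v_p(y) = 2 + 1 = 3. (Direct check: xy = 3861 = 3^3 · (143).)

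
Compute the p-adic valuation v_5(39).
v_5(39) = 0

v_5(n) is the largest exponent k such that 5^k divides n. Factor out: 39 = 5^0 · 39. (Sign doesn't affect v_p.) So v_5(39) = 0.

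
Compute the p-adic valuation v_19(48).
v_19(48) = 0

v_19(n) is the largest exponent k such that 19^k divides n. Factor out: 48 = 19^0 · 48. (Sign doesn't affect v_p.) So v_19(48) = 0.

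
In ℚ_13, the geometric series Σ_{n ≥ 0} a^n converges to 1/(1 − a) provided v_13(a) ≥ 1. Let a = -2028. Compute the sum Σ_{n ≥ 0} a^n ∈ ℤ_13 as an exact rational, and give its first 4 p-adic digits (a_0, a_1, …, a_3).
Σ a^n = 1/(1 − a) = 1/2029;  first 4 digits = (1, 0, 1, 12)

v_13(a) = 2 ≥ 1, so the series converges in ℤ_13 to 1/(1 − a) = 1/(1 − (-2028)) = 1/2029. Expand this rational in ℤ_13: compute digits iteratively via d_i = x_i mod 13, x_{i+1} = (x_i − d_i)/13. The first 4 digits are (1, 0, 1, 12).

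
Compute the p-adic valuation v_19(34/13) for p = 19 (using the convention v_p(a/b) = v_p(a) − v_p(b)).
v_19(34/13) = 0

Factor powers of 19 from the numerator and denominator of the reduced fraction: 34 = 19^0 · 34 and 13 = 19^0 · 13. Apply v_p(a/b) = v_p(a) − v_p(b): v_19(34/13) = 0 − 0 = 0.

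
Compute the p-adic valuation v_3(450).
v_3(450) = 2

v_3(n) is the largest exponent k such that 3^k divides n. Factor out: 450 = 3^2 · 50. (Sign doesn't affect v_p.) So v_3(450) = 2.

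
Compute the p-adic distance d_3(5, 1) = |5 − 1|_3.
d_3(5, 1) = 1

Step 1 — x − y = 5 − 1 = 4. Step 2 — v_3(4) = 0 (factor: 4 = (3^0 · 4); the sign does not affect v_p). Step 3 — |x − y|_3 = 3^{0} = 1.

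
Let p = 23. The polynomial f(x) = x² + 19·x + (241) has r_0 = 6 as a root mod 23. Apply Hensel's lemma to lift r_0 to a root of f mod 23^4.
r_3 = 127909 (mod 279841)

Hensel: r_{i+1} = r_i − f(r_i)·(f′(r_i))^{-1} mod 23^{i+2}, f′(x) = 2x + 19. Iterate:
  r_0 = 6 (mod 23)
  r_1 = 420 (mod 529)
  r_2 = 6239 (mod 12167)
  r_3 = 127909 (mod 279841)
Final: r = 127909 satisfies f(r) ≡ 0 mod 23^4.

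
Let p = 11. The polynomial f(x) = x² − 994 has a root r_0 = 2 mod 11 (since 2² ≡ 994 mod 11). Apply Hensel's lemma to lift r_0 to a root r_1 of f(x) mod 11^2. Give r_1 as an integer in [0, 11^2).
r_1 = 68 (mod 121)

Hensel's recurrence: r_{i+1} = r_i − f(r_i)·(f′(r_i))^{-1} mod 11^{i+2}, with f′(x) = 2x. Iterate:
  r_0 = 2 (mod 11)
  r_1 = 68 (mod 121)
Final: r_1 = 68, and one checks f(r_1) ≡ 0 mod 11^2.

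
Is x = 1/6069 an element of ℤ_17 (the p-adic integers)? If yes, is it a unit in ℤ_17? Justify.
x ∉ ℤ_17 (v_17(x) = -2 < 0)

ℤ_17 = {x ∈ ℚ_17 : v_17(x) ≥ 0} and ℤ_17^× = {x ∈ ℤ_17 : v_17(x) = 0}. Here v_17(1/6069) = v_17(num) − v_17(den) = -2; compare against these criteria.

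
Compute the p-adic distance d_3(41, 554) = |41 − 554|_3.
d_3(41, 554) = 1/27

Step 1 — x − y = 41 − 554 = -513. Step 2 — v_3(-513) = 3 (factor: -513 = −(3^3 · 19); the sign does not affect v_p). Step 3 — |x − y|_3 = 3^{-3} = 1/27.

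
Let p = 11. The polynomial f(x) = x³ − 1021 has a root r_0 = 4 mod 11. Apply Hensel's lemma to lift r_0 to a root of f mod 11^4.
r_3 = 8320 (mod 14641)

Hensel: r_{i+1} = r_i − f(r_i)/f′(r_i) mod 11^{i+2}, where f′(x) = 3x². Iterate:
  r_0 = 4 (mod 11)
  r_1 = 92 (mod 121)
  r_2 = 334 (mod 1331)
  r_3 = 8320 (mod 14641)
Final: r = 8320 with f(r) ≡ 0 mod 11^4.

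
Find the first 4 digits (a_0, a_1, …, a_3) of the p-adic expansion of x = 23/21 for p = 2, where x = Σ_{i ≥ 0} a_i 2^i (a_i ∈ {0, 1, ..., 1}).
(a_0, …, a_3) = (1, 1, 0, 1)

v_2(23/21) = 0 (numerator and denominator both coprime to 2), so x ∈ ℤ_2^×. Compute digits iteratively via a_i = x_i mod 2, x_{i+1} = (x_i − a_i)/2, with x_0 = x:
  x_0 = 23/21;  a_0 = 1;  x_1 = (x_0 − 1)/2 = 1/21
  x_1 = 1/21;  a_1 = 1;  x_2 = (x_1 − 1)/2 = -10/21
  x_2 = -10/21;  a_2 = 0;  x_3 = (x_2 − 0)/2 = -5/21
  x_3 = -5/21;  a_3 = 1;  x_4 = (x_3 − 1)/2 = -13/21
Digits: (1, 1, 0, 1).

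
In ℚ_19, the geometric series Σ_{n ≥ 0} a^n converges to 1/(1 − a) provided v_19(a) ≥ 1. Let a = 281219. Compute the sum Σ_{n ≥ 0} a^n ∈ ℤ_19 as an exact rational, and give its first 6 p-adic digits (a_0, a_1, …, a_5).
Σ a^n = 1/(1 − a) = -1/281218;  first 6 digits = (1, 0, 0, 3, 2, 0)

v_19(a) = 3 ≥ 1, so the series converges in ℤ_19 to 1/(1 − a) = 1/(1 − 281219) = -1/281218. Expand this rational in ℤ_19: compute digits iteratively via d_i = x_i mod 19, x_{i+1} = (x_i − d_i)/19. The first 6 digits are (1, 0, 0, 3, 2, 0).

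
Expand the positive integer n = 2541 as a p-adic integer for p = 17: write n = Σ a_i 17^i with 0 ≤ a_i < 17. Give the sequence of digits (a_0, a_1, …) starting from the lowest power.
(a_0, a_1, …) = (8, 13, 8)

Repeated division by 17 gives the digits low-to-high: 2541 = 8 + 13·17^1 + 8·17^2. Digit sequence: (8, 13, 8).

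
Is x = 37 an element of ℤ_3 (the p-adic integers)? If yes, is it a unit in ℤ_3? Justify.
x ∈ ℤ_3^× (unit); v_3(x) = 0

ℤ_3 = {x ∈ ℚ_3 : v_3(x) ≥ 0} and ℤ_3^× = {x ∈ ℤ_3 : v_3(x) = 0}. Here v_3(37) = v_3(num) − v_3(den) = 0; compare against these criteria.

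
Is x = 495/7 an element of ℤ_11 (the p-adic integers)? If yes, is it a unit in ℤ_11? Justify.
x ∈ ℤ_11 but not a unit; v_11(x) = 1 > 0

ℤ_11 = {x ∈ ℚ_11 : v_11(x) ≥ 0} and ℤ_11^× = {x ∈ ℤ_11 : v_11(x) = 0}. Here v_11(495/7) = v_11(num) − v_11(den) = 1; compare against these criteria.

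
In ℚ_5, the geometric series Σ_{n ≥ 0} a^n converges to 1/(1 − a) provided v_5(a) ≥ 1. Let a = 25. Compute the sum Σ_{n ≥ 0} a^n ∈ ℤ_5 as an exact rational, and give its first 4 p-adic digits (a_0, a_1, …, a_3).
Σ a^n = 1/(1 − a) = -1/24;  first 4 digits = (1, 0, 1, 0)

v_5(a) = 2 ≥ 1, so the series converges in ℤ_5 to 1/(1 − a) = 1/(1 − 25) = -1/24. Expand this rational in ℤ_5: compute digits iteratively via d_i = x_i mod 5, x_{i+1} = (x_i − d_i)/5. The first 4 digits are (1, 0, 1, 0).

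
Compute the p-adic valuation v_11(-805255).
v_11(-805255) = 5

v_11(n) is the largest exponent k such that 11^k divides n. Factor out: -805255 = -11^5 · 5. (Sign doesn't affect v_p.) So v_11(-805255) = 5.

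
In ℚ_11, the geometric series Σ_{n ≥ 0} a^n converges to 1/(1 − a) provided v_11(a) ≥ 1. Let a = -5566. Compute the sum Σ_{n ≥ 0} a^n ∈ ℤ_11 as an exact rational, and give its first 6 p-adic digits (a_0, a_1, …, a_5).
Σ a^n = 1/(1 − a) = 1/5567;  first 6 digits = (1, 0, 9, 6, 3, 5)

v_11(a) = 2 ≥ 1, so the series converges in ℤ_11 to 1/(1 − a) = 1/(1 − (-5566)) = 1/5567. Expand this rational in ℤ_11: compute digits iteratively via d_i = x_i mod 11, x_{i+1} = (x_i − d_i)/11. The first 6 digits are (1, 0, 9, 6, 3, 5).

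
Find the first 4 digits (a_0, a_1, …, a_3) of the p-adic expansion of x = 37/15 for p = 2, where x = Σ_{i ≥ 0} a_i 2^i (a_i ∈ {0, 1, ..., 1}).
(a_0, …, a_3) = (1, 1, 0, 1)

v_2(37/15) = 0 (numerator and denominator both coprime to 2), so x ∈ ℤ_2^×. Compute digits iteratively via a_i = x_i mod 2, x_{i+1} = (x_i − a_i)/2, with x_0 = x:
  x_0 = 37/15;  a_0 = 1;  x_1 = (x_0 − 1)/2 = 11/15
  x_1 = 11/15;  a_1 = 1;  x_2 = (x_1 − 1)/2 = -2/15
  x_2 = -2/15;  a_2 = 0;  x_3 = (x_2 − 0)/2 = -1/15
  x_3 = -1/15;  a_3 = 1;  x_4 = (x_3 − 1)/2 = -8/15
Digits: (1, 1, 0, 1).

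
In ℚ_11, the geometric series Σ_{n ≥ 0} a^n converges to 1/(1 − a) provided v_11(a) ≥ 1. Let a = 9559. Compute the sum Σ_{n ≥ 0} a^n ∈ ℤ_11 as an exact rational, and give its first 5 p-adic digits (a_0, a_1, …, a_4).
Σ a^n = 1/(1 − a) = -1/9558;  first 5 digits = (1, 0, 2, 7, 4)

v_11(a) = 2 ≥ 1, so the series converges in ℤ_11 to 1/(1 − a) = 1/(1 − 9559) = -1/9558. Expand this rational in ℤ_11: compute digits iteratively via d_i = x_i mod 11, x_{i+1} = (x_i − d_i)/11. The first 5 digits are (1, 0, 2, 7, 4).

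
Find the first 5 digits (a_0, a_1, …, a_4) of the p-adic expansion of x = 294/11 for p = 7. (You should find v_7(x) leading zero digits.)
(a_0, …, a_4) = (0, 0, 5, 0, 5)

v_7(294/11) = 2, so a_0 = ... = a_1 = 0. Factor out: x = 7^2 · u with u = 6/11 a unit in ℤ_7. Expand u iteratively via a_{v+i} = u_i mod 7, u_{i+1} = (u_i − a_{v+i})/7:
  u_0 = 6/11;  a_2 = 5;  u_1 = (u_0 − 5)/7 = -7/11
  u_1 = -7/11;  a_3 = 0;  u_2 = (u_1 − 0)/7 = -1/11
  u_2 = -1/11;  a_4 = 5;  u_3 = (u_2 − 5)/7 = -8/11
Digits: (0, 0, 5, 0, 5).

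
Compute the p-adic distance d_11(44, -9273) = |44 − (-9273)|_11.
d_11(44, -9273) = 1/1331

Step 1 — x − y = 44 − (-9273) = 9317. Step 2 — v_11(9317) = 3 (factor: 9317 = (11^3 · 7); the sign does not affect v_p). Step 3 — |x − y|_11 = 11^{-3} = 1/1331.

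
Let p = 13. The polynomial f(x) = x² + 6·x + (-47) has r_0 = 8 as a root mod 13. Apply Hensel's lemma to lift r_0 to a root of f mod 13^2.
r_1 = 151 (mod 169)

Hensel: r_{i+1} = r_i − f(r_i)·(f′(r_i))^{-1} mod 13^{i+2}, f′(x) = 2x + 6. Iterate:
  r_0 = 8 (mod 13)
  r_1 = 151 (mod 169)
Final: r = 151 satisfies f(r) ≡ 0 mod 13^2.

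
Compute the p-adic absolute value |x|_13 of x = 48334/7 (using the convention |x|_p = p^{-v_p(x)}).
|48334/7|_13 = 1/2197

Step 1 — compute v_13(x) by factoring powers of 13 out of the numerator and denominator: v_13(48334/7) = 3. Step 2 — apply |x|_p = p^{-v_p(x)} = 13^{-3} = 1/2197.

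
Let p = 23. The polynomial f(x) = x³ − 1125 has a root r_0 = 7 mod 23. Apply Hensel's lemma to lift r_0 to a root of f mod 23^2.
r_1 = 329 (mod 529)

Hensel: r_{i+1} = r_i − f(r_i)/f′(r_i) mod 23^{i+2}, where f′(x) = 3x². Iterate:
  r_0 = 7 (mod 23)
  r_1 = 329 (mod 529)
Final: r = 329 with f(r) ≡ 0 mod 23^2.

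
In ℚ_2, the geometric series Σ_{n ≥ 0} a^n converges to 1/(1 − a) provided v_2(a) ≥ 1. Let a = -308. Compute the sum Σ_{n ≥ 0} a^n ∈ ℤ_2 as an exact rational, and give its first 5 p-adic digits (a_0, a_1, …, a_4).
Σ a^n = 1/(1 − a) = 1/309;  first 5 digits = (1, 0, 1, 1, 1)

v_2(a) = 2 ≥ 1, so the series converges in ℤ_2 to 1/(1 − a) = 1/(1 − (-308)) = 1/309. Expand this rational in ℤ_2: compute digits iteratively via d_i = x_i mod 2, x_{i+1} = (x_i − d_i)/2. The first 5 digits are (1, 0, 1, 1, 1).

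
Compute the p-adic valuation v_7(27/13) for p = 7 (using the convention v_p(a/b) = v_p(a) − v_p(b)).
v_7(27/13) = 0

Factor powers of 7 from the numerator and denominator of the reduced fraction: 27 = 7^0 · 27 and 13 = 7^0 · 13. Apply v_p(a/b) = v_p(a) − v_p(b): v_7(27/13) = 0 − 0 = 0.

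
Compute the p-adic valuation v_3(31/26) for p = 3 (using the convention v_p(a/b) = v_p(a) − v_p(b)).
v_3(31/26) = 0

Factor powers of 3 from the numerator and denominator of the reduced fraction: 31 = 3^0 · 31 and 26 = 3^0 · 26. Apply v_p(a/b) = v_p(a) − v_p(b): v_3(31/26) = 0 − 0 = 0.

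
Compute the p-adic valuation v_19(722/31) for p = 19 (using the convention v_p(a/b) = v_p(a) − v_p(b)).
v_19(722/31) = 2

Factor powers of 19 from the numerator and denominator of the reduced fraction: 722 = 19^2 · 2 and 31 = 19^0 · 31. Apply v_p(a/b) = v_p(a) − v_p(b): v_19(722/31) = 2 − 0 = 2.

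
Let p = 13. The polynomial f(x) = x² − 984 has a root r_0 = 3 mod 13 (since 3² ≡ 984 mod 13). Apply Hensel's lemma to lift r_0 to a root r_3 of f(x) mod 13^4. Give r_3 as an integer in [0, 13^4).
r_3 = 9038 (mod 28561)

Hensel's recurrence: r_{i+1} = r_i − f(r_i)·(f′(r_i))^{-1} mod 13^{i+2}, with f′(x) = 2x. Iterate:
  r_0 = 3 (mod 13)
  r_1 = 81 (mod 169)
  r_2 = 250 (mod 2197)
  r_3 = 9038 (mod 28561)
Final: r_3 = 9038, and one checks f(r_3) ≡ 0 mod 13^4.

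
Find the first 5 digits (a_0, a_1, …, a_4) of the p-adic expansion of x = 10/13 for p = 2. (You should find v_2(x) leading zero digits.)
(a_0, …, a_4) = (0, 1, 0, 0, 1)

v_2(10/13) = 1, so a_0 = ... = a_0 = 0. Factor out: x = 2^1 · u with u = 5/13 a unit in ℤ_2. Expand u iteratively via a_{v+i} = u_i mod 2, u_{i+1} = (u_i − a_{v+i})/2:
  u_0 = 5/13;  a_1 = 1;  u_1 = (u_0 − 1)/2 = -4/13
  u_1 = -4/13;  a_2 = 0;  u_2 = (u_1 − 0)/2 = -2/13
  u_2 = -2/13;  a_3 = 0;  u_3 = (u_2 − 0)/2 = -1/13
  u_3 = -1/13;  a_4 = 1;  u_4 = (u_3 − 1)/2 = -7/13
Digits: (0, 1, 0, 0, 1).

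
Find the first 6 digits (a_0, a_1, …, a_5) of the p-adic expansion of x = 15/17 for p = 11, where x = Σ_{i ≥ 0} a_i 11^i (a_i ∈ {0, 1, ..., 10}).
(a_0, …, a_5) = (8, 0, 9, 5, 4, 8)

v_11(15/17) = 0 (numerator and denominator both coprime to 11), so x ∈ ℤ_11^×. Compute digits iteratively via a_i = x_i mod 11, x_{i+1} = (x_i − a_i)/11, with x_0 = x:
  x_0 = 15/17;  a_0 = 8;  x_1 = (x_0 − 8)/11 = -11/17
  x_1 = -11/17;  a_1 = 0;  x_2 = (x_1 − 0)/11 = -1/17
  x_2 = -1/17;  a_2 = 9;  x_3 = (x_2 − 9)/11 = -14/17
  x_3 = -14/17;  a_3 = 5;  x_4 = (x_3 − 5)/11 = -9/17
  x_4 = -9/17;  a_4 = 4;  x_5 = (x_4 − 4)/11 = -7/17
  x_5 = -7/17;  a_5 = 8;  x_6 = (x_5 − 8)/11 = -13/17
Digits: (8, 0, 9, 5, 4, 8).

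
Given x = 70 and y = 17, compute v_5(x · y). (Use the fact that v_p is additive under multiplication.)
v_5(1190) = 1

v_p(x) = 1 (factor: 70 = 5^1 · 14); v_p(y) = 0 (factor: 17 = 5^0 · 17). Additivity: v_p(xy) = v_p(x) + v_p(y) = 1 + 0 = 1. (Direct check: xy = 1190 = 5^1 · (238).)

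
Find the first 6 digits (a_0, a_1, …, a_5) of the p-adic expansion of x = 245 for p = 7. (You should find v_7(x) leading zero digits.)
(a_0, …, a_5) = (0, 0, 5, 0, 0, 0)

v_7(245) = 2, so a_0 = ... = a_1 = 0. Factor out: x = 7^2 · u with u = 5 a unit in ℤ_7. Expand u iteratively via a_{v+i} = u_i mod 7, u_{i+1} = (u_i − a_{v+i})/7:
  u_0 = 5;  a_2 = 5;  u_1 = (u_0 − 5)/7 = 0
  u_1 = 0;  a_3 = 0;  u_2 = (u_1 − 0)/7 = 0
  u_2 = 0;  a_4 = 0;  u_3 = (u_2 − 0)/7 = 0
  u_3 = 0;  a_5 = 0;  u_4 = (u_3 − 0)/7 = 0
Digits: (0, 0, 5, 0, 0, 0).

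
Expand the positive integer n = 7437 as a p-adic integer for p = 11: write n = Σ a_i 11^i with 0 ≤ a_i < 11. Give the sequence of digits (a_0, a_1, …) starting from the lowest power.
(a_0, a_1, …) = (1, 5, 6, 5)

Repeated division by 11 gives the digits low-to-high: 7437 = 1 + 5·11^1 + 6·11^2 + 5·11^3. Digit sequence: (1, 5, 6, 5).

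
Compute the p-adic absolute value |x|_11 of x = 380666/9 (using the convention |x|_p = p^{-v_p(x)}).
|380666/9|_11 = 1/14641

Step 1 — compute v_11(x) by factoring powers of 11 out of the numerator and denominator: v_11(380666/9) = 4. Step 2 — apply |x|_p = p^{-v_p(x)} = 11^{-4} = 1/14641.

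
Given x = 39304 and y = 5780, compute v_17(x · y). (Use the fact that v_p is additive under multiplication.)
v_17(227177120) = 5

v_p(x) = 3 (factor: 39304 = 17^3 · 8); v_p(y) = 2 (factor: 5780 = 17^2 · 20). Additivity: v_p(xy) = v_p(x) + v_p(y) = 3 + 2 = 5. (Direct check: xy = 227177120 = 17^5 · (160).)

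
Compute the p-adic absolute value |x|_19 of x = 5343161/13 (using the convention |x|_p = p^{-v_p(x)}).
|5343161/13|_19 = 1/130321

Step 1 — compute v_19(x) by factoring powers of 19 out of the numerator and denominator: v_19(5343161/13) = 4. Step 2 — apply |x|_p = p^{-v_p(x)} = 19^{-4} = 1/130321.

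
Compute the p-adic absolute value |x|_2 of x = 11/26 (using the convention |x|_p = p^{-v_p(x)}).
|11/26|_2 = 2

Step 1 — compute v_2(x) by factoring powers of 2 out of the numerator and denominator: v_2(11/26) = -1. Step 2 — apply |x|_p = p^{-v_p(x)} = 2^{1} = 2.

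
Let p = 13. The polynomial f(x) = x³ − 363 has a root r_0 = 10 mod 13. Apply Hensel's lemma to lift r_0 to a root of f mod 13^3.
r_2 = 1401 (mod 2197)

Hensel: r_{i+1} = r_i − f(r_i)/f′(r_i) mod 13^{i+2}, where f′(x) = 3x². Iterate:
  r_0 = 10 (mod 13)
  r_1 = 49 (mod 169)
  r_2 = 1401 (mod 2197)
Final: r = 1401 with f(r) ≡ 0 mod 13^3.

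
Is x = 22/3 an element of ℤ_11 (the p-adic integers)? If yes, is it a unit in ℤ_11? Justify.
x ∈ ℤ_11 but not a unit; v_11(x) = 1 > 0

ℤ_11 = {x ∈ ℚ_11 : v_11(x) ≥ 0} and ℤ_11^× = {x ∈ ℤ_11 : v_11(x) = 0}. Here v_11(22/3) = v_11(num) − v_11(den) = 1; compare against these criteria.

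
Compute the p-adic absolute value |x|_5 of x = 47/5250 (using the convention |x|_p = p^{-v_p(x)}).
|47/5250|_5 = 125

Step 1 — compute v_5(x) by factoring powers of 5 out of the numerator and denominator: v_5(47/5250) = -3. Step 2 — apply |x|_p = p^{-v_p(x)} = 5^{3} = 125.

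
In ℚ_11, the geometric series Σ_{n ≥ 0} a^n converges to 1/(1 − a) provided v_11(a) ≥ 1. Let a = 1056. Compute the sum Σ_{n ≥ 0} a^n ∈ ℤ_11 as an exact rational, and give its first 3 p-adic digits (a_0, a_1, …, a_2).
Σ a^n = 1/(1 − a) = -1/1055;  first 3 digits = (1, 8, 6)

v_11(a) = 1 ≥ 1, so the series converges in ℤ_11 to 1/(1 − a) = 1/(1 − 1056) = -1/1055. Expand this rational in ℤ_11: compute digits iteratively via d_i = x_i mod 11, x_{i+1} = (x_i − d_i)/11. The first 3 digits are (1, 8, 6).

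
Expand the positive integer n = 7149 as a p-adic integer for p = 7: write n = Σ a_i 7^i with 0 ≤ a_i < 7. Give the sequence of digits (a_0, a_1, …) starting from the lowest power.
(a_0, a_1, …) = (2, 6, 5, 6, 2)

Repeated division by 7 gives the digits low-to-high: 7149 = 2 + 6·7^1 + 5·7^2 + 6·7^3 + 2·7^4. Digit sequence: (2, 6, 5, 6, 2).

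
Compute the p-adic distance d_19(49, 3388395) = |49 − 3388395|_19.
d_19(49, 3388395) = 1/130321

Step 1 — x − y = 49 − 3388395 = -3388346. Step 2 — v_19(-3388346) = 4 (factor: -3388346 = −(19^4 · 26); the sign does not affect v_p). Step 3 — |x − y|_19 = 19^{-4} = 1/130321.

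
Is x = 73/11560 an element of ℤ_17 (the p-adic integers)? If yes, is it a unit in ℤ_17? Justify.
x ∉ ℤ_17 (v_17(x) = -2 < 0)

ℤ_17 = {x ∈ ℚ_17 : v_17(x) ≥ 0} and ℤ_17^× = {x ∈ ℤ_17 : v_17(x) = 0}. Here v_17(73/11560) = v_17(num) − v_17(den) = -2; compare against these criteria.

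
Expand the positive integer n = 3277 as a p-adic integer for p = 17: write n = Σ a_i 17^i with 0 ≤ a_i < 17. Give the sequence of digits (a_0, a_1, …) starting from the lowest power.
(a_0, a_1, …) = (13, 5, 11)

Repeated division by 17 gives the digits low-to-high: 3277 = 13 + 5·17^1 + 11·17^2. Digit sequence: (13, 5, 11).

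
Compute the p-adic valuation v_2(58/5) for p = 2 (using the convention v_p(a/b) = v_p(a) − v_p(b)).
v_2(58/5) = 1

Factor powers of 2 from the numerator and denominator of the reduced fraction: 58 = 2^1 · 29 and 5 = 2^0 · 5. Apply v_p(a/b) = v_p(a) − v_p(b): v_2(58/5) = 1 − 0 = 1.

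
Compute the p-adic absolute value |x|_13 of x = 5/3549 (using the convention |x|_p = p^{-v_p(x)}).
|5/3549|_13 = 169

Step 1 — compute v_13(x) by factoring powers of 13 out of the numerator and denominator: v_13(5/3549) = -2. Step 2 — apply |x|_p = p^{-v_p(x)} = 13^{2} = 169.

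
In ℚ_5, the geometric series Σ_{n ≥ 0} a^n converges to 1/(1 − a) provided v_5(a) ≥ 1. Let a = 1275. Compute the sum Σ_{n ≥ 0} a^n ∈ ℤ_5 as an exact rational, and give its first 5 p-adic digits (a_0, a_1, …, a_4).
Σ a^n = 1/(1 − a) = -1/1274;  first 5 digits = (1, 0, 1, 0, 3)

v_5(a) = 2 ≥ 1, so the series converges in ℤ_5 to 1/(1 − a) = 1/(1 − 1275) = -1/1274. Expand this rational in ℤ_5: compute digits iteratively via d_i = x_i mod 5, x_{i+1} = (x_i − d_i)/5. The first 5 digits are (1, 0, 1, 0, 3).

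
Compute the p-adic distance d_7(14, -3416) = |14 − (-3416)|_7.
d_7(14, -3416) = 1/343

Step 1 — x − y = 14 − (-3416) = 3430. Step 2 — v_7(3430) = 3 (factor: 3430 = (7^3 · 10); the sign does not affect v_p). Step 3 — |x − y|_7 = 7^{-3} = 1/343.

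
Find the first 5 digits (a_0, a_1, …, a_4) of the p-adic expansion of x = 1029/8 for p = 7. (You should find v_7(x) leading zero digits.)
(a_0, …, a_4) = (0, 0, 0, 3, 4)

v_7(1029/8) = 3, so a_0 = ... = a_2 = 0. Factor out: x = 7^3 · u with u = 3/8 a unit in ℤ_7. Expand u iteratively via a_{v+i} = u_i mod 7, u_{i+1} = (u_i − a_{v+i})/7:
  u_0 = 3/8;  a_3 = 3;  u_1 = (u_0 − 3)/7 = -3/8
  u_1 = -3/8;  a_4 = 4;  u_2 = (u_1 − 4)/7 = -5/8
Digits: (0, 0, 0, 3, 4).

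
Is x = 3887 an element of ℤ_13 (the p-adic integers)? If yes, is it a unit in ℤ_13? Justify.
x ∈ ℤ_13 but not a unit; v_13(x) = 2 > 0

ℤ_13 = {x ∈ ℚ_13 : v_13(x) ≥ 0} and ℤ_13^× = {x ∈ ℤ_13 : v_13(x) = 0}. Here v_13(3887) = v_13(num) − v_13(den) = 2; compare against these criteria.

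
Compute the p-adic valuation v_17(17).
v_17(17) = 1

v_17(n) is the largest exponent k such that 17^k divides n. Factor out: 17 = 17^1 · 1. (Sign doesn't affect v_p.) So v_17(17) = 1.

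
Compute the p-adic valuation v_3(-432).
v_3(-432) = 3

v_3(n) is the largest exponent k such that 3^k divides n. Factor out: -432 = -3^3 · 16. (Sign doesn't affect v_p.) So v_3(-432) = 3.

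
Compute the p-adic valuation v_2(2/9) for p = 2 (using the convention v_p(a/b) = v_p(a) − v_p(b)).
v_2(2/9) = 1

Factor powers of 2 from the numerator and denominator of the reduced fraction: 2 = 2^1 · 1 and 9 = 2^0 · 9. Apply v_p(a/b) = v_p(a) − v_p(b): v_2(2/9) = 1 − 0 = 1.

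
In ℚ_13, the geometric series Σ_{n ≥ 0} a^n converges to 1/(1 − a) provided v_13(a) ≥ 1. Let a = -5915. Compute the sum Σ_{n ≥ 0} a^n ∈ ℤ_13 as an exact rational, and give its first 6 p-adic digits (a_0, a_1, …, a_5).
Σ a^n = 1/(1 − a) = 1/5916;  first 6 digits = (1, 0, 4, 10, 2, 3)

v_13(a) = 2 ≥ 1, so the series converges in ℤ_13 to 1/(1 − a) = 1/(1 − (-5915)) = 1/5916. Expand this rational in ℤ_13: compute digits iteratively via d_i = x_i mod 13, x_{i+1} = (x_i − d_i)/13. The first 6 digits are (1, 0, 4, 10, 2, 3).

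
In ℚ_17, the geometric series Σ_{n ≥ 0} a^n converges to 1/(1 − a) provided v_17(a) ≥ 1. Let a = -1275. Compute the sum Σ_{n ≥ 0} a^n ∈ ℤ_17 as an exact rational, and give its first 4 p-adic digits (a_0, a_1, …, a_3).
Σ a^n = 1/(1 − a) = 1/1276;  first 4 digits = (1, 10, 10, 4)

v_17(a) = 1 ≥ 1, so the series converges in ℤ_17 to 1/(1 − a) = 1/(1 − (-1275)) = 1/1276. Expand this rational in ℤ_17: compute digits iteratively via d_i = x_i mod 17, x_{i+1} = (x_i − d_i)/17. The first 4 digits are (1, 10, 10, 4).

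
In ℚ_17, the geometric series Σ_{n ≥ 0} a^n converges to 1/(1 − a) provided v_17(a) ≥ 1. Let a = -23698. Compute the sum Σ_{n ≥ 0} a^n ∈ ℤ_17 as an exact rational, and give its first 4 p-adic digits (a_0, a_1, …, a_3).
Σ a^n = 1/(1 − a) = 1/23699;  first 4 digits = (1, 0, 3, 12)

v_17(a) = 2 ≥ 1, so the series converges in ℤ_17 to 1/(1 − a) = 1/(1 − (-23698)) = 1/23699. Expand this rational in ℤ_17: compute digits iteratively via d_i = x_i mod 17, x_{i+1} = (x_i − d_i)/17. The first 4 digits are (1, 0, 3, 12).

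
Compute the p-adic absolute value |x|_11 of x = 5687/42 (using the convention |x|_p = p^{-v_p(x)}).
|5687/42|_11 = 1/121

Step 1 — compute v_11(x) by factoring powers of 11 out of the numerator and denominator: v_11(5687/42) = 2. Step 2 — apply |x|_p = p^{-v_p(x)} = 11^{-2} = 1/121.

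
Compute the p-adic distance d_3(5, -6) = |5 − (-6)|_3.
d_3(5, -6) = 1

Step 1 — x − y = 5 − (-6) = 11. Step 2 — v_3(11) = 0 (factor: 11 = (3^0 · 11); the sign does not affect v_p). Step 3 — |x − y|_3 = 3^{0} = 1.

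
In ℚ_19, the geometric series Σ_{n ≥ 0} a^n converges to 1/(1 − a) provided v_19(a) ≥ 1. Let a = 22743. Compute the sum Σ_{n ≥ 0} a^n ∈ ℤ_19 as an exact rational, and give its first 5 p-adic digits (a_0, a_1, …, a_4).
Σ a^n = 1/(1 − a) = -1/22742;  first 5 digits = (1, 0, 6, 3, 17)

v_19(a) = 2 ≥ 1, so the series converges in ℤ_19 to 1/(1 − a) = 1/(1 − 22743) = -1/22742. Expand this rational in ℤ_19: compute digits iteratively via d_i = x_i mod 19, x_{i+1} = (x_i − d_i)/19. The first 5 digits are (1, 0, 6, 3, 17).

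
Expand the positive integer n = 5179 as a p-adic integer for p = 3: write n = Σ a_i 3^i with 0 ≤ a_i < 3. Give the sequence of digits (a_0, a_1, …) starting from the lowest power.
(a_0, a_1, …) = (1, 1, 2, 2, 0, 0, 1, 2)

Repeated division by 3 gives the digits low-to-high: 5179 = 1 + 1·3^1 + 2·3^2 + 2·3^3 + 1·3^6 + 2·3^7. Digit sequence: (1, 1, 2, 2, 0, 0, 1, 2).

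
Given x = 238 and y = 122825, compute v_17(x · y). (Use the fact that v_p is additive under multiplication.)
v_17(29232350) = 4

v_p(x) = 1 (factor: 238 = 17^1 · 14); v_p(y) = 3 (factor: 122825 = 17^3 · 25). Additivity: v_p(xy) = v_p(x) + v_p(y) = 1 + 3 = 4. (Direct check: xy = 29232350 = 17^4 · (350).)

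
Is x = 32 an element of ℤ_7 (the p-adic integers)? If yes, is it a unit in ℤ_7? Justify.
x ∈ ℤ_7^× (unit); v_7(x) = 0

ℤ_7 = {x ∈ ℚ_7 : v_7(x) ≥ 0} and ℤ_7^× = {x ∈ ℤ_7 : v_7(x) = 0}. Here v_7(32) = v_7(num) − v_7(den) = 0; compare against these criteria.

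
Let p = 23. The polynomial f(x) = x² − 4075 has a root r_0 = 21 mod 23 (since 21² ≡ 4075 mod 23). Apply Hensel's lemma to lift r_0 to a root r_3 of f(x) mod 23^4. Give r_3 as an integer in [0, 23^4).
r_3 = 16305 (mod 279841)

Hensel's recurrence: r_{i+1} = r_i − f(r_i)·(f′(r_i))^{-1} mod 23^{i+2}, with f′(x) = 2x. Iterate:
  r_0 = 21 (mod 23)
  r_1 = 435 (mod 529)
  r_2 = 4138 (mod 12167)
  r_3 = 16305 (mod 279841)
Final: r_3 = 16305, and one checks f(r_3) ≡ 0 mod 23^4.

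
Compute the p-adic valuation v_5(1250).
v_5(1250) = 4

v_5(n) is the largest exponent k such that 5^k divides n. Factor out: 1250 = 5^4 · 2. (Sign doesn't affect v_p.) So v_5(1250) = 4.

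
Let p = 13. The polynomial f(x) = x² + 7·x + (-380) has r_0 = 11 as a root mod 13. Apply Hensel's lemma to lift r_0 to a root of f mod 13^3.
r_2 = 1818 (mod 2197)

Hensel: r_{i+1} = r_i − f(r_i)·(f′(r_i))^{-1} mod 13^{i+2}, f′(x) = 2x + 7. Iterate:
  r_0 = 11 (mod 13)
  r_1 = 128 (mod 169)
  r_2 = 1818 (mod 2197)
Final: r = 1818 satisfies f(r) ≡ 0 mod 13^3.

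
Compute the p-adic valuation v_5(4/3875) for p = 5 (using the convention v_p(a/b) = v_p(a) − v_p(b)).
v_5(4/3875) = -3

Factor powers of 5 from the numerator and denominator of the reduced fraction: 4 = 5^0 · 4 and 3875 = 5^3 · 31. Apply v_p(a/b) = v_p(a) − v_p(b): v_5(4/3875) = 0 − 3 = -3.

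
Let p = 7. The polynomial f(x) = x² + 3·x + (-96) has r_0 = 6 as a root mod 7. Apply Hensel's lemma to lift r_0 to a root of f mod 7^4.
r_3 = 97 (mod 2401)

Hensel: r_{i+1} = r_i − f(r_i)·(f′(r_i))^{-1} mod 7^{i+2}, f′(x) = 2x + 3. Iterate:
  r_0 = 6 (mod 7)
  r_1 = 48 (mod 49)
  r_2 = 97 (mod 343)
  r_3 = 97 (mod 2401)
Final: r = 97 satisfies f(r) ≡ 0 mod 7^4.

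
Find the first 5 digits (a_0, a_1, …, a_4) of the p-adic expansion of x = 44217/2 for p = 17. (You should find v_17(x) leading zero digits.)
(a_0, …, a_4) = (0, 0, 0, 13, 8)

v_17(44217/2) = 3, so a_0 = ... = a_2 = 0. Factor out: x = 17^3 · u with u = 9/2 a unit in ℤ_17. Expand u iteratively via a_{v+i} = u_i mod 17, u_{i+1} = (u_i − a_{v+i})/17:
  u_0 = 9/2;  a_3 = 13;  u_1 = (u_0 − 13)/17 = -1/2
  u_1 = -1/2;  a_4 = 8;  u_2 = (u_1 − 8)/17 = -1/2
Digits: (0, 0, 0, 13, 8).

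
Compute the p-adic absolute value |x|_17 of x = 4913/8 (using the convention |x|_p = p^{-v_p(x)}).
|4913/8|_17 = 1/4913

Step 1 — compute v_17(x) by factoring powers of 17 out of the numerator and denominator: v_17(4913/8) = 3. Step 2 — apply |x|_p = p^{-v_p(x)} = 17^{-3} = 1/4913.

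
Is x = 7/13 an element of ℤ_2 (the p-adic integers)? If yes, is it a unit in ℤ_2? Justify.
x ∈ ℤ_2^× (unit); v_2(x) = 0

ℤ_2 = {x ∈ ℚ_2 : v_2(x) ≥ 0} and ℤ_2^× = {x ∈ ℤ_2 : v_2(x) = 0}. Here v_2(7/13) = v_2(num) − v_2(den) = 0; compare against these criteria.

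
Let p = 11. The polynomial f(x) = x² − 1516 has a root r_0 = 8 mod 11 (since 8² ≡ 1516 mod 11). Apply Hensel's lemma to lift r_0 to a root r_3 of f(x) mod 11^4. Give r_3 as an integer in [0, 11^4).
r_3 = 3759 (mod 14641)

Hensel's recurrence: r_{i+1} = r_i − f(r_i)·(f′(r_i))^{-1} mod 11^{i+2}, with f′(x) = 2x. Iterate:
  r_0 = 8 (mod 11)
  r_1 = 8 (mod 121)
  r_2 = 1097 (mod 1331)
  r_3 = 3759 (mod 14641)
Final: r_3 = 3759, and one checks f(r_3) ≡ 0 mod 11^4.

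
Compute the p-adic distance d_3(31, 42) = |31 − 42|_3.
d_3(31, 42) = 1

Step 1 — x − y = 31 − 42 = -11. Step 2 — v_3(-11) = 0 (factor: -11 = −(3^0 · 11); the sign does not affect v_p). Step 3 — |x − y|_3 = 3^{0} = 1.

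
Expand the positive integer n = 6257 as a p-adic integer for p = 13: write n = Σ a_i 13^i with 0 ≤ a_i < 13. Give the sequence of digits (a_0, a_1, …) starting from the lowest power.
(a_0, a_1, …) = (4, 0, 11, 2)

Repeated division by 13 gives the digits low-to-high: 6257 = 4 + 11·13^2 + 2·13^3. Digit sequence: (4, 0, 11, 2).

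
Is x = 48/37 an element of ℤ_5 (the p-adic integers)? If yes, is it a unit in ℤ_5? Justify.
x ∈ ℤ_5^× (unit); v_5(x) = 0

ℤ_5 = {x ∈ ℚ_5 : v_5(x) ≥ 0} and ℤ_5^× = {x ∈ ℤ_5 : v_5(x) = 0}. Here v_5(48/37) = v_5(num) − v_5(den) = 0; compare against these criteria.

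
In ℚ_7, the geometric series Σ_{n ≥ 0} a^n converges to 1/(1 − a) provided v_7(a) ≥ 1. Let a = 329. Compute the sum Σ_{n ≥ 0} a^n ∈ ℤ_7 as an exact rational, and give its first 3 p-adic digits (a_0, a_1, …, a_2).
Σ a^n = 1/(1 − a) = -1/328;  first 3 digits = (1, 5, 3)

v_7(a) = 1 ≥ 1, so the series converges in ℤ_7 to 1/(1 − a) = 1/(1 − 329) = -1/328. Expand this rational in ℤ_7: compute digits iteratively via d_i = x_i mod 7, x_{i+1} = (x_i − d_i)/7. The first 3 digits are (1, 5, 3).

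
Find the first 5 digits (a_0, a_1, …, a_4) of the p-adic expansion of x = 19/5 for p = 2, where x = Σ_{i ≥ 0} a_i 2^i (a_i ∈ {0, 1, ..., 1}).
(a_0, …, a_4) = (1, 1, 1, 0, 1)

v_2(19/5) = 0 (numerator and denominator both coprime to 2), so x ∈ ℤ_2^×. Compute digits iteratively via a_i = x_i mod 2, x_{i+1} = (x_i − a_i)/2, with x_0 = x:
  x_0 = 19/5;  a_0 = 1;  x_1 = (x_0 − 1)/2 = 7/5
  x_1 = 7/5;  a_1 = 1;  x_2 = (x_1 − 1)/2 = 1/5
  x_2 = 1/5;  a_2 = 1;  x_3 = (x_2 − 1)/2 = -2/5
  x_3 = -2/5;  a_3 = 0;  x_4 = (x_3 − 0)/2 = -1/5
  x_4 = -1/5;  a_4 = 1;  x_5 = (x_4 − 1)/2 = -3/5
Digits: (1, 1, 1, 0, 1).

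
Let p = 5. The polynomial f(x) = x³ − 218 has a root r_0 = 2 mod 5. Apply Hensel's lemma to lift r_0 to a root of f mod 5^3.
r_2 = 7 (mod 125)

Hensel: r_{i+1} = r_i − f(r_i)/f′(r_i) mod 5^{i+2}, where f′(x) = 3x². Iterate:
  r_0 = 2 (mod 5)
  r_1 = 7 (mod 25)
  r_2 = 7 (mod 125)
Final: r = 7 with f(r) ≡ 0 mod 5^3.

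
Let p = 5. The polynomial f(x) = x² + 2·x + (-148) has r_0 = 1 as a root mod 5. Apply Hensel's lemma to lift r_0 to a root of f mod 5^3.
r_2 = 31 (mod 125)

Hensel: r_{i+1} = r_i − f(r_i)·(f′(r_i))^{-1} mod 5^{i+2}, f′(x) = 2x + 2. Iterate:
  r_0 = 1 (mod 5)
  r_1 = 6 (mod 25)
  r_2 = 31 (mod 125)
Final: r = 31 satisfies f(r) ≡ 0 mod 5^3.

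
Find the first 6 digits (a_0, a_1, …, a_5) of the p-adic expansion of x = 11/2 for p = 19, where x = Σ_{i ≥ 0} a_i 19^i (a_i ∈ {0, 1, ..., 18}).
(a_0, …, a_5) = (15, 9, 9, 9, 9, 9)

v_19(11/2) = 0 (numerator and denominator both coprime to 19), so x ∈ ℤ_19^×. Compute digits iteratively via a_i = x_i mod 19, x_{i+1} = (x_i − a_i)/19, with x_0 = x:
  x_0 = 11/2;  a_0 = 15;  x_1 = (x_0 − 15)/19 = -1/2
  x_1 = -1/2;  a_1 = 9;  x_2 = (x_1 − 9)/19 = -1/2
  x_2 = -1/2;  a_2 = 9;  x_3 = (x_2 − 9)/19 = -1/2
  x_3 = -1/2;  a_3 = 9;  x_4 = (x_3 − 9)/19 = -1/2
  x_4 = -1/2;  a_4 = 9;  x_5 = (x_4 − 9)/19 = -1/2
  x_5 = -1/2;  a_5 = 9;  x_6 = (x_5 − 9)/19 = -1/2
Digits: (15, 9, 9, 9, 9, 9).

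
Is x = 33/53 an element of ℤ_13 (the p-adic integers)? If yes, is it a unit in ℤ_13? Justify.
x ∈ ℤ_13^× (unit); v_13(x) = 0

ℤ_13 = {x ∈ ℚ_13 : v_13(x) ≥ 0} and ℤ_13^× = {x ∈ ℤ_13 : v_13(x) = 0}. Here v_13(33/53) = v_13(num) − v_13(den) = 0; compare against these criteria.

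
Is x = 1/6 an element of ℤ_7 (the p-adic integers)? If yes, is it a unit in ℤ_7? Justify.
x ∈ ℤ_7^× (unit); v_7(x) = 0

ℤ_7 = {x ∈ ℚ_7 : v_7(x) ≥ 0} and ℤ_7^× = {x ∈ ℤ_7 : v_7(x) = 0}. Here v_7(1/6) = v_7(num) − v_7(den) = 0; compare against these criteria.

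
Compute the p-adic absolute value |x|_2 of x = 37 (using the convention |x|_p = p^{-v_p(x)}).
|37|_2 = 1

Step 1 — compute v_2(x) by factoring powers of 2 out of the numerator and denominator: v_2(37) = 0. Step 2 — apply |x|_p = p^{-v_p(x)} = 2^{0} = 1.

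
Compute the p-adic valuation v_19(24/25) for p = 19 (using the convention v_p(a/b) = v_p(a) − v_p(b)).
v_19(24/25) = 0

Factor powers of 19 from the numerator and denominator of the reduced fraction: 24 = 19^0 · 24 and 25 = 19^0 · 25. Apply v_p(a/b) = v_p(a) − v_p(b): v_19(24/25) = 0 − 0 = 0.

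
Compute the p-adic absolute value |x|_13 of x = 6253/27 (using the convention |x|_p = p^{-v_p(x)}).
|6253/27|_13 = 1/169

Step 1 — compute v_13(x) by factoring powers of 13 out of the numerator and denominator: v_13(6253/27) = 2. Step 2 — apply |x|_p = p^{-v_p(x)} = 13^{-2} = 1/169.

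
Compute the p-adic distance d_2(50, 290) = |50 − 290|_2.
d_2(50, 290) = 1/16

Step 1 — x − y = 50 − 290 = -240. Step 2 — v_2(-240) = 4 (factor: -240 = −(2^4 · 15); the sign does not affect v_p). Step 3 — |x − y|_2 = 2^{-4} = 1/16.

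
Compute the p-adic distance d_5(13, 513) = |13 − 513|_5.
d_5(13, 513) = 1/125

Step 1 — x − y = 13 − 513 = -500. Step 2 — v_5(-500) = 3 (factor: -500 = −(5^3 · 4); the sign does not affect v_p). Step 3 — |x − y|_5 = 5^{-3} = 1/125.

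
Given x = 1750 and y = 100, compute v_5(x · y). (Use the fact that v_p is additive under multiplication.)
v_5(175000) = 5

v_p(x) = 3 (factor: 1750 = 5^3 · 14); v_p(y) = 2 (factor: 100 = 5^2 · 4). Additivity: v_p(xy) = v_p(x) + v_p(y) = 3 + 2 = 5. (Direct check: xy = 175000 = 5^5 · (56).)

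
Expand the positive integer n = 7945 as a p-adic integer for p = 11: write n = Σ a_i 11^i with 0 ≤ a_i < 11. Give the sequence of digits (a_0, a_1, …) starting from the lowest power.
(a_0, a_1, …) = (3, 7, 10, 5)

Repeated division by 11 gives the digits low-to-high: 7945 = 3 + 7·11^1 + 10·11^2 + 5·11^3. Digit sequence: (3, 7, 10, 5).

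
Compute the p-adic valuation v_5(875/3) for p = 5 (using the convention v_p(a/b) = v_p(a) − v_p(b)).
v_5(875/3) = 3

Factor powers of 5 from the numerator and denominator of the reduced fraction: 875 = 5^3 · 7 and 3 = 5^0 · 3. Apply v_p(a/b) = v_p(a) − v_p(b): v_5(875/3) = 3 − 0 = 3.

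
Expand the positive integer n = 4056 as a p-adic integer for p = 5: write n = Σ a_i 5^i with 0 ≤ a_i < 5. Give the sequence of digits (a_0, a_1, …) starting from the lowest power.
(a_0, a_1, …) = (1, 1, 2, 2, 1, 1)

Repeated division by 5 gives the digits low-to-high: 4056 = 1 + 1·5^1 + 2·5^2 + 2·5^3 + 1·5^4 + 1·5^5. Digit sequence: (1, 1, 2, 2, 1, 1).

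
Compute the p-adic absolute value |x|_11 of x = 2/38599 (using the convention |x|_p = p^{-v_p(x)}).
|2/38599|_11 = 1331

Step 1 — compute v_11(x) by factoring powers of 11 out of the numerator and denominator: v_11(2/38599) = -3. Step 2 — apply |x|_p = p^{-v_p(x)} = 11^{3} = 1331.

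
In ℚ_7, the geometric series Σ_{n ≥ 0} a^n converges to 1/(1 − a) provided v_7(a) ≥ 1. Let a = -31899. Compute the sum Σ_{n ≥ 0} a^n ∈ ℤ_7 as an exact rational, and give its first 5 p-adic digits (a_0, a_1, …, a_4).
Σ a^n = 1/(1 − a) = 1/31900;  first 5 digits = (1, 0, 0, 5, 0)

v_7(a) = 3 ≥ 1, so the series converges in ℤ_7 to 1/(1 − a) = 1/(1 − (-31899)) = 1/31900. Expand this rational in ℤ_7: compute digits iteratively via d_i = x_i mod 7, x_{i+1} = (x_i − d_i)/7. The first 5 digits are (1, 0, 0, 5, 0).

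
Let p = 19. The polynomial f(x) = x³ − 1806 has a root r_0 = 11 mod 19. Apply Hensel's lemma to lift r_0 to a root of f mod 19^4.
r_3 = 124974 (mod 130321)

Hensel: r_{i+1} = r_i − f(r_i)/f′(r_i) mod 19^{i+2}, where f′(x) = 3x². Iterate:
  r_0 = 11 (mod 19)
  r_1 = 68 (mod 361)
  r_2 = 1512 (mod 6859)
  r_3 = 124974 (mod 130321)
Final: r = 124974 with f(r) ≡ 0 mod 19^4.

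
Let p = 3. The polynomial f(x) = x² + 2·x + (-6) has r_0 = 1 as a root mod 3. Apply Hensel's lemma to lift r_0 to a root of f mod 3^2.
r_1 = 4 (mod 9)

Hensel: r_{i+1} = r_i − f(r_i)·(f′(r_i))^{-1} mod 3^{i+2}, f′(x) = 2x + 2. Iterate:
  r_0 = 1 (mod 3)
  r_1 = 4 (mod 9)
Final: r = 4 satisfies f(r) ≡ 0 mod 3^2.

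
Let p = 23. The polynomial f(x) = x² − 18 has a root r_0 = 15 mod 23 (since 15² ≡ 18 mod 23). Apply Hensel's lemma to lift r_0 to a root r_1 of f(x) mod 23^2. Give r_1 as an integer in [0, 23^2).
r_1 = 61 (mod 529)

Hensel's recurrence: r_{i+1} = r_i − f(r_i)·(f′(r_i))^{-1} mod 23^{i+2}, with f′(x) = 2x. Iterate:
  r_0 = 15 (mod 23)
  r_1 = 61 (mod 529)
Final: r_1 = 61, and one checks f(r_1) ≡ 0 mod 23^2.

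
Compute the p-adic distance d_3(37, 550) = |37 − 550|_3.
d_3(37, 550) = 1/27

Step 1 — x − y = 37 − 550 = -513. Step 2 — v_3(-513) = 3 (factor: -513 = −(3^3 · 19); the sign does not affect v_p). Step 3 — |x − y|_3 = 3^{-3} = 1/27.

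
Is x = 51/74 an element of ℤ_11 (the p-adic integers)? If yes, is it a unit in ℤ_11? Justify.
x ∈ ℤ_11^× (unit); v_11(x) = 0

ℤ_11 = {x ∈ ℚ_11 : v_11(x) ≥ 0} and ℤ_11^× = {x ∈ ℤ_11 : v_11(x) = 0}. Here v_11(51/74) = v_11(num) − v_11(den) = 0; compare against these criteria.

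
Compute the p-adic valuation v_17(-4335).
v_17(-4335) = 2

v_17(n) is the largest exponent k such that 17^k divides n. Factor out: -4335 = -17^2 · 15. (Sign doesn't affect v_p.) So v_17(-4335) = 2.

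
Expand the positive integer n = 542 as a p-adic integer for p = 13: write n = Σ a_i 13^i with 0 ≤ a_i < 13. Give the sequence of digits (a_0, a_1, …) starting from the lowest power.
(a_0, a_1, …) = (9, 2, 3)

Repeated division by 13 gives the digits low-to-high: 542 = 9 + 2·13^1 + 3·13^2. Digit sequence: (9, 2, 3).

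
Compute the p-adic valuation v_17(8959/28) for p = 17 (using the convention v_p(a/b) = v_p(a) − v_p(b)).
v_17(8959/28) = 2

Factor powers of 17 from the numerator and denominator of the reduced fraction: 8959 = 17^2 · 31 and 28 = 17^0 · 28. Apply v_p(a/b) = v_p(a) − v_p(b): v_17(8959/28) = 2 − 0 = 2.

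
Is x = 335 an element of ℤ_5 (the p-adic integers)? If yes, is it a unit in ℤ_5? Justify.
x ∈ ℤ_5 but not a unit; v_5(x) = 1 > 0

ℤ_5 = {x ∈ ℚ_5 : v_5(x) ≥ 0} and ℤ_5^× = {x ∈ ℤ_5 : v_5(x) = 0}. Here v_5(335) = v_5(num) − v_5(den) = 1; compare against these criteria.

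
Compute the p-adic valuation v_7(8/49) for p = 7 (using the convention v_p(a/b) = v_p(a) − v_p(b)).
v_7(8/49) = -2

Factor powers of 7 from the numerator and denominator of the reduced fraction: 8 = 7^0 · 8 and 49 = 7^2 · 1. Apply v_p(a/b) = v_p(a) − v_p(b): v_7(8/49) = 0 − 2 = -2.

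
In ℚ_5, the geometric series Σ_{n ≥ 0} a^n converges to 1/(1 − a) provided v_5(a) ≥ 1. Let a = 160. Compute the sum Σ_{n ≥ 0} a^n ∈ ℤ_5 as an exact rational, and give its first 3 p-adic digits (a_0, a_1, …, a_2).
Σ a^n = 1/(1 − a) = -1/159;  first 3 digits = (1, 2, 0)

v_5(a) = 1 ≥ 1, so the series converges in ℤ_5 to 1/(1 − a) = 1/(1 − 160) = -1/159. Expand this rational in ℤ_5: compute digits iteratively via d_i = x_i mod 5, x_{i+1} = (x_i − d_i)/5. The first 3 digits are (1, 2, 0).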